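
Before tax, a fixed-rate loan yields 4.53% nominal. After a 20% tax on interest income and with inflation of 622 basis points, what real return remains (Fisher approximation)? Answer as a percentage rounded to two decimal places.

-2.60%

After-tax nominal return = 4.53% × (1 − 0.2) = 3.6240%.
r ≈ 3.6240% − 6.22% → -2.60%.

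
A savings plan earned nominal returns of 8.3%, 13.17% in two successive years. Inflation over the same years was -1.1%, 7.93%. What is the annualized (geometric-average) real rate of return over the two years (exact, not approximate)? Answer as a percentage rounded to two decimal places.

7.15%

Nominal growth factor = 1.0830 × 1.1317 = 1.22563110
Price-level growth factor = 0.9890 × 1.0793 = 1.06742770
Real growth factor = 1.22563110 / 1.06742770 = 1.14820994
Annualized real rate = 1.14820994^(1/2) − 1 = 7.1546% → 7.15%.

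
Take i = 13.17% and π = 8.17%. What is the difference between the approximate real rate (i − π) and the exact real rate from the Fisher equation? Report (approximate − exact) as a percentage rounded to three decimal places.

Approximate: r ≈ 13.170% − 8.170% = 5.0000%
Exact: (1 + 0.1317)/(1 + 0.0817) − 1 = 4.6224%
Error = 5.0000% − 4.6224% = 0.3776% → 0.378%.

0.378%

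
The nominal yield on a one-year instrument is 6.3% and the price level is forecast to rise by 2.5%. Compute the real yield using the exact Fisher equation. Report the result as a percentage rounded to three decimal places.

3.707%

By the Fisher relation, 1 + r = (1 + i)/(1 + π).
1 + r = 1.06300 / 1.02500 = 1.037073
r = 1.037073 − 1 = 3.7073%, i.e. 3.707%.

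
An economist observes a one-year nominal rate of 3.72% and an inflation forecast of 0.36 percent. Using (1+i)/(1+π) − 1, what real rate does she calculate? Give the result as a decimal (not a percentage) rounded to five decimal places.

0.03348

By the Fisher identity, 1 + r = (1 + i)/(1 + π).
1 + r = 1.03720 / 1.00360 = 1.033479
r = 1.033479 − 1 = 3.3479%, i.e. 0.03348.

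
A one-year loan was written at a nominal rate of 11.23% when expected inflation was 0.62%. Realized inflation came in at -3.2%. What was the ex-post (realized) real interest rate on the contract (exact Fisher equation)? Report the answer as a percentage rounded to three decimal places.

14.907%

Ex-post: (1 + 0.1123)/(1 − 0.0320) − 1 = 14.9070%
So the realized real rate is 14.907%.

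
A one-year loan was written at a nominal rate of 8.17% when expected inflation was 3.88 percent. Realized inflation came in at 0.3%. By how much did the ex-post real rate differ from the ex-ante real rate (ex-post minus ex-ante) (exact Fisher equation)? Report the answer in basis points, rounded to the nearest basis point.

372 basis points

Ex-ante: (1 + 0.0817)/(1 + 0.0388) − 1 = 4.1298%
Ex-post: (1 + 0.0817)/(1 + 0.0030) − 1 = 7.8465%
Difference (ex-post − ex-ante) = 3.7167% → 372 basis points.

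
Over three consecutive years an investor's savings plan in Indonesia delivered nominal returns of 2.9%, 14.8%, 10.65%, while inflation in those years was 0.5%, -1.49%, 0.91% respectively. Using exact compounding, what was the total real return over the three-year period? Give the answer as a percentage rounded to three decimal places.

30.836%

Compound the nominal returns: 1.0290 × 1.1480 × 1.1065 = 1.307100.
Compound inflation: 1.0050 × 0.9851 × 1.0091 = 0.999035.
Deflate: 1.307100 / 0.999035 = 1.308363.
Total real return = 1.308363 − 1 → 30.836%.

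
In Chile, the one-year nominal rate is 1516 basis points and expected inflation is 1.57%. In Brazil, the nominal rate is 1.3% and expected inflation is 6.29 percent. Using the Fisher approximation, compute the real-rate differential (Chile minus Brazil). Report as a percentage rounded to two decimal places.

Chile: 15.16% − 1.57% = 13.590%
Brazil: 1.3% − 6.29% = -4.990%
Differential = 18.580% → 18.58%.

18.58%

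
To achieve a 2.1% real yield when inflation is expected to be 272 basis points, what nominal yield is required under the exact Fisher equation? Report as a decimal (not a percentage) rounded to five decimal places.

0.04877

(1 + i) = (1 + r)(1 + π) = 1.02100 × 1.02720 = 1.0487712
i = 1.0487712 − 1, so the required nominal rate is 0.04877.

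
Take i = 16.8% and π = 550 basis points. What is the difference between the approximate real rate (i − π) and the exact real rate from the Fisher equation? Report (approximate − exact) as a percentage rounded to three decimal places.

Approximate: r ≈ 16.800% − 5.500% = 11.3000%
Exact: (1 + 0.1680)/(1 + 0.0550) − 1 = 10.7109%
Error = 11.3000% − 10.7109% = 0.5891% → 0.589%.

0.589%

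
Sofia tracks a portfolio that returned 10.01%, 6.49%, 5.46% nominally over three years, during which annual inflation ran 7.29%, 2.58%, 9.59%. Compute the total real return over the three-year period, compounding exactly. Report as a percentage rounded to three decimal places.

Nominal growth factor = 1.1001 × 1.0649 × 1.0546 = 1.235460
Price-level growth factor = 1.0729 × 1.0258 × 1.0959 = 1.206127
Real growth factor = 1.235460 / 1.206127 = 1.024321
Total real return = 1.024321 − 1 → 2.432%.

2.432%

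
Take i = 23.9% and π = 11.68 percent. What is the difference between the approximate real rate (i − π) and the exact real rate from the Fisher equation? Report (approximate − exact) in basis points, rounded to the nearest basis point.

Approximate: r ≈ 23.900% − 11.680% = 12.2200%
Exact: (1 + 0.2390)/(1 + 0.1168) − 1 = 10.9420%
Error = 12.2200% − 10.9420% = 1.2780% → 128 basis points.

128 basis points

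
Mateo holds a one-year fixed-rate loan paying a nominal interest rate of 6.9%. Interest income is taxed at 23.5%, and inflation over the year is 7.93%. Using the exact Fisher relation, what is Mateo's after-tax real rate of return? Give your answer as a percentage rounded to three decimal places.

-2.457%

After-tax nominal return = 6.9% × (1 − 0.235) = 5.2785%.
1 + r = 1.052785 / 1.07930 = 0.975433
After-tax real rate = 0.975433 − 1 → -2.457%.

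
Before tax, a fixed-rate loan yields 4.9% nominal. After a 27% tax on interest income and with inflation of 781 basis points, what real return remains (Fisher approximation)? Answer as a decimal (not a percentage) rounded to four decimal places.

-0.0423

After-tax nominal return = 4.9% × (1 − 0.27) = 3.5770%.
r ≈ 3.5770% − 7.81% → -0.0423.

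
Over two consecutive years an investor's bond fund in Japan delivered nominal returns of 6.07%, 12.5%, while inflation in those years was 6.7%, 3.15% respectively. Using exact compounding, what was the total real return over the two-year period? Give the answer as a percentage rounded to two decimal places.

8.42%

Compound the nominal returns: 1.0607 × 1.1250 = 1.193288.
Compound inflation: 1.0670 × 1.0315 = 1.100611.
Deflate: 1.193288 / 1.100611 = 1.084205.
Total real return = 1.084205 − 1 → 8.42%.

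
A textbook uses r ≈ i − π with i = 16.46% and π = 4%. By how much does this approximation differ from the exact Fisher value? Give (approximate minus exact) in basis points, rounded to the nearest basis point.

48 basis points

Approximate: r ≈ 16.460% − 4.000% = 12.4600%
Exact: (1 + 0.1646)/(1 + 0.0400) − 1 = 11.9808%
Error = 12.4600% − 11.9808% = 0.4792% → 48 basis points.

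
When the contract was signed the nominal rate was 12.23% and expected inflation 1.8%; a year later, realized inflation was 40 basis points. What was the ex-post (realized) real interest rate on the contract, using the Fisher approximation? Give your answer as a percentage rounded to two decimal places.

11.83%

Ex-post: 12.23% − 0.4% = 11.830%
So the realized real rate is 11.83%.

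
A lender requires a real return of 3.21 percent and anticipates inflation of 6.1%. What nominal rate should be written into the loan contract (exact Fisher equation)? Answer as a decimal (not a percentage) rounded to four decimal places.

(1 + i) = (1 + r)(1 + π) = 1.03210 × 1.06100 = 1.0950581
i = 1.0950581 − 1, so the required nominal rate is 0.0951.

0.0951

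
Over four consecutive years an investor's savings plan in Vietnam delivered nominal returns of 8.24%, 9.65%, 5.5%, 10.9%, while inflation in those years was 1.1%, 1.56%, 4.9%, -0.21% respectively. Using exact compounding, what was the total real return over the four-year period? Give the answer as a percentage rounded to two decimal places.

Compound the nominal returns: 1.0824 × 1.0965 × 1.0550 × 1.1090 = 1.388610.
Compound inflation: 1.0110 × 1.0156 × 1.0490 × 0.9979 = 1.074822.
Deflate: 1.388610 / 1.074822 = 1.291945.
Total real return = 1.291945 − 1 → 29.19%.

29.19%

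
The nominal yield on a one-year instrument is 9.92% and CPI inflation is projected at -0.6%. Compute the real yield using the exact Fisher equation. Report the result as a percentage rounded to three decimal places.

1 + r = 1.09920 / 0.99400 = 1.10583501
r = 1.10583501 − 1 = 10.583501%, i.e. 10.584%.

10.584%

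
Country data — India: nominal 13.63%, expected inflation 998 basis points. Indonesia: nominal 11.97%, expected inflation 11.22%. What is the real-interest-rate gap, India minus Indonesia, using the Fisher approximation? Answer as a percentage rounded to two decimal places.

2.90%

India: 13.63% − 9.98% = 3.650%
Indonesia: 11.97% − 11.22% = 0.750%
Differential = 2.900% → 2.90%.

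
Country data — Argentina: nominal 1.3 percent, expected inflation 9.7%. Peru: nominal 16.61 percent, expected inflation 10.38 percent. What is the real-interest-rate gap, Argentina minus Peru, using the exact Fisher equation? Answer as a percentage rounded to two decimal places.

Argentina: (1 + 0.0130)/(1 + 0.0970) − 1 = -7.6572%
Peru: (1 + 0.1661)/(1 + 0.1038) − 1 = 5.6441%
Differential = -7.6572% − 5.6441% = -13.3014% → -13.30%.

-13.30%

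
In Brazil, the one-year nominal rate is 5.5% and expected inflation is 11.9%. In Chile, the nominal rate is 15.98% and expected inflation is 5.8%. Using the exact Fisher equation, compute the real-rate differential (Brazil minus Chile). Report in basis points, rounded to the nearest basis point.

Brazil: (1 + 0.0550)/(1 + 0.1190) − 1 = -5.7194%
Chile: (1 + 0.1598)/(1 + 0.0580) − 1 = 9.6219%
Differential = -5.7194% − 9.6219% = -15.3413% → -1534 basis points.

-1534 basis points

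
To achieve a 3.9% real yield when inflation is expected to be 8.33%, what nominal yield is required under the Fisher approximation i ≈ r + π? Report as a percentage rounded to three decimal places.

i ≈ r + π = 3.9% + 8.33% = 12.230%.

12.230%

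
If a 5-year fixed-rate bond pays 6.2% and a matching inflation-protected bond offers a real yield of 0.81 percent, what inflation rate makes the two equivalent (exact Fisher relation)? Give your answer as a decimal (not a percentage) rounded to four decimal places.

0.0535

(1 + π) = (1 + i)/(1 + r) = 1.06200 / 1.00810 = 1.053467
Break-even inflation = 1.053467 − 1 → 0.0535.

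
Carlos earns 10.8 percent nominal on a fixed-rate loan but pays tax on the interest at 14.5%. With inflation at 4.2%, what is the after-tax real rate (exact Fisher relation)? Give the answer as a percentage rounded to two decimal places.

After-tax nominal return = 10.8% × (1 − 0.145) = 9.2340%.
1 + r = 1.09234 / 1.04200 = 1.048311
After-tax real rate = 1.048311 − 1 → 4.83%.

4.83%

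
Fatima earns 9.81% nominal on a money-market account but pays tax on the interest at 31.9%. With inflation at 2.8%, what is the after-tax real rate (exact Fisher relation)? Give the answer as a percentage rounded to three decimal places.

3.775%

After-tax nominal return = 9.81% × (1 − 0.319) = 6.68061%.
1 + r = 1.0668061 / 1.02800 = 1.037749
After-tax real rate = 1.037749 − 1 → 3.775%.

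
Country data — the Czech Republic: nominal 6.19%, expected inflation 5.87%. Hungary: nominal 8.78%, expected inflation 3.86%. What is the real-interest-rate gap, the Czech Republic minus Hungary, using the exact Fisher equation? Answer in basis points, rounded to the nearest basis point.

The Czech Republic: (1 + 0.0619)/(1 + 0.0587) − 1 = 0.3023%
Hungary: (1 + 0.0878)/(1 + 0.0386) − 1 = 4.7371%
Differential = 0.3023% − 4.7371% = -4.4349% → -443 basis points.

-443 basis points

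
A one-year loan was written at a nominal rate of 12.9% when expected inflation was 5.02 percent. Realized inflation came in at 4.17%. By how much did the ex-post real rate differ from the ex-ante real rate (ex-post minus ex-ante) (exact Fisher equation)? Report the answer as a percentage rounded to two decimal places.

Ex-ante: (1 + 0.1290)/(1 + 0.0502) − 1 = 7.5033%
Ex-post: (1 + 0.1290)/(1 + 0.0417) − 1 = 8.3805%
Difference (ex-post − ex-ante) = 0.8772% → 0.88%.

0.88%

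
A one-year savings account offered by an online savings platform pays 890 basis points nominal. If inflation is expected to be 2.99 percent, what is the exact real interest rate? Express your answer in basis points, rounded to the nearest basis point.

574 basis points

1 + r = 1.08900 / 1.02990 = 1.057384
r = 1.057384 − 1 = 5.7384%, i.e. 574 basis points.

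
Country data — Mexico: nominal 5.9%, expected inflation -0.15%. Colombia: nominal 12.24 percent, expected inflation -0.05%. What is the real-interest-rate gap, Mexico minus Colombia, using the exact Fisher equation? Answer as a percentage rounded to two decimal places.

-6.24%

Mexico: (1 + 0.0590)/(1 − 0.0015) − 1 = 6.0591%
Colombia: (1 + 0.1224)/(1 − 0.0005) − 1 = 12.2961%
Differential = 6.0591% − 12.2961% = -6.2371% → -6.24%.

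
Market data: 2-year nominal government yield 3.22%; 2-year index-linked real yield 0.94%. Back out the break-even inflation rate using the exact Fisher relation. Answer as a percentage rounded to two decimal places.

2.26%

(1 + π) = (1 + i)/(1 + r) = 1.03220 / 1.00940 = 1.022588
Break-even inflation = 1.022588 − 1 → 2.26%.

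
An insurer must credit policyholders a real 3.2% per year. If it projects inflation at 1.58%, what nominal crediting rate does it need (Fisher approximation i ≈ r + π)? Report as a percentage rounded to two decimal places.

4.78%

i ≈ r + π = 3.2% + 1.58% = 4.78%.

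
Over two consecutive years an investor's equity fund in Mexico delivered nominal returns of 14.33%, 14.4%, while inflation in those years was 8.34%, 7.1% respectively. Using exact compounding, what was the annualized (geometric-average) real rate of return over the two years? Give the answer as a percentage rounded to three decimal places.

6.171%

Nominal growth factor = 1.1433 × 1.1440 = 1.307935200
Price-level growth factor = 1.0834 × 1.0710 = 1.160321400
Real growth factor = 1.307935200 / 1.160321400 = 1.127218028
Annualized real rate = 1.127218028^(1/2) − 1 = 6.17052% → 6.171%.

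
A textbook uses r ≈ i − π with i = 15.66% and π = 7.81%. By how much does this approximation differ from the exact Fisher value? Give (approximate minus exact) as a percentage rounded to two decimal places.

Approximate: r ≈ 15.660% − 7.810% = 7.8500%
Exact: (1 + 0.1566)/(1 + 0.0781) − 1 = 7.2813%
Error = 7.8500% − 7.2813% = 0.5687% → 0.57%.

0.57%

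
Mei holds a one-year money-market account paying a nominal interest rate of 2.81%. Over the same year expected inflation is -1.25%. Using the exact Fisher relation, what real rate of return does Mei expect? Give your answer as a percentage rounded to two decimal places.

4.11%

1 + r = 1.02810 / 0.98750 = 1.041114
r = 1.041114 − 1 = 4.1114%, i.e. 4.11%.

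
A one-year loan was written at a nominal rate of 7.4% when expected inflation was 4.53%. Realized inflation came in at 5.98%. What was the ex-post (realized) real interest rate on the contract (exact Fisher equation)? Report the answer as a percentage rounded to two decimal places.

Ex-post: (1 + 0.0740)/(1 + 0.0598) − 1 = 1.3399%
So the realized real rate is 1.34%.

1.34%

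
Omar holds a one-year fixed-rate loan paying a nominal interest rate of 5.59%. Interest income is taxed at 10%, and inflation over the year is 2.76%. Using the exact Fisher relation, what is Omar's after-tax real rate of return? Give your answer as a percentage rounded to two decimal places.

2.21%

After-tax nominal return = 5.59% × (1 − 0.1) = 5.0310%.
1 + r = 1.05031 / 1.02760 = 1.022100
After-tax real rate = 1.022100 − 1 → 2.21%.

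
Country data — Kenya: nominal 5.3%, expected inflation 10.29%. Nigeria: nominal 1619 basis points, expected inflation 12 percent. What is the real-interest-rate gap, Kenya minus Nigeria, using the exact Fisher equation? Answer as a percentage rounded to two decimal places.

-8.27%

Kenya: (1 + 0.0530)/(1 + 0.1029) − 1 = -4.5244%
Nigeria: (1 + 0.1619)/(1 + 0.1200) − 1 = 3.7411%
Differential = -4.5244% − 3.7411% = -8.2655% → -8.27%.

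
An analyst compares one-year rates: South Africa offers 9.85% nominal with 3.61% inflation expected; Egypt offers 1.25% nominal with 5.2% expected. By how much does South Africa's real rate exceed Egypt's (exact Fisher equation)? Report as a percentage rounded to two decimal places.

9.78%

South Africa: (1 + 0.0985)/(1 + 0.0361) − 1 = 6.0226%
Egypt: (1 + 0.0125)/(1 + 0.0520) − 1 = -3.7548%
Differential = 6.0226% − (-3.7548%) = 9.7773% → 9.78%.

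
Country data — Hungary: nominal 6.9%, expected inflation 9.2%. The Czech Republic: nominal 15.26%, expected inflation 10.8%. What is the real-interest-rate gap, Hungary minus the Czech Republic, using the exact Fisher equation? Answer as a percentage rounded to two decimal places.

-6.13%

Hungary: (1 + 0.0690)/(1 + 0.0920) − 1 = -2.1062%
The Czech Republic: (1 + 0.1526)/(1 + 0.1080) − 1 = 4.0253%
Differential = -2.1062% − 4.0253% = -6.1315% → -6.13%.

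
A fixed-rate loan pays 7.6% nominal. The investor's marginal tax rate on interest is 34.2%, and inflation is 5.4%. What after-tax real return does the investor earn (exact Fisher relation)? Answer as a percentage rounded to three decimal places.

-0.379%

After-tax nominal return = 7.6% × (1 − 0.342) = 5.0008%.
1 + r = 1.050008 / 1.05400 = 0.996213
After-tax real rate = 0.996213 − 1 → -0.379%.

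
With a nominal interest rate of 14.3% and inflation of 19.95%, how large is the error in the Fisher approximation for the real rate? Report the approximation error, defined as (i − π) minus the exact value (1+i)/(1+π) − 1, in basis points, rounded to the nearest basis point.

Approximate: r ≈ 14.300% − 19.950% = -5.6500%
Exact: (1 + 0.1430)/(1 + 0.1995) − 1 = -4.7103%
Error = -5.6500% − (-4.7103%) = -0.9397% → -94 basis points.

-94 basis points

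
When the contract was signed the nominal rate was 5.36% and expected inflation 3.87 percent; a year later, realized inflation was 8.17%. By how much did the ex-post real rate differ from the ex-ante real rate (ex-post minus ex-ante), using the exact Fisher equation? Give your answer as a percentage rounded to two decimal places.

Ex-ante: (1 + 0.0536)/(1 + 0.0387) − 1 = 1.4345%
Ex-post: (1 + 0.0536)/(1 + 0.0817) − 1 = -2.5978%
Difference (ex-post − ex-ante) = -4.0322% → -4.03%.

-4.03%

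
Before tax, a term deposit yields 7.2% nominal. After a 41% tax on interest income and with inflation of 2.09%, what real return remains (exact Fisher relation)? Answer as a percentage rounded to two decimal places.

2.11%

After-tax nominal return = 7.2% × (1 − 0.41) = 4.2480%.
1 + r = 1.04248 / 1.02090 = 1.021138
After-tax real rate = 1.021138 − 1 → 2.11%.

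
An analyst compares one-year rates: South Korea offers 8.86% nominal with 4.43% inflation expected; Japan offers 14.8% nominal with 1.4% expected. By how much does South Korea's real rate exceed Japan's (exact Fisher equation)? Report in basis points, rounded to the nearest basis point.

-897 basis points

South Korea: (1 + 0.0886)/(1 + 0.0443) − 1 = 4.2421%
Japan: (1 + 0.1480)/(1 + 0.0140) − 1 = 13.2150%
Differential = 4.2421% − 13.2150% = -8.9729% → -897 basis points.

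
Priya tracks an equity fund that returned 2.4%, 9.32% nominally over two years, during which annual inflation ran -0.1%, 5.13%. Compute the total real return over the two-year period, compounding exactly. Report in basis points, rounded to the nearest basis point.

659 basis points

Compound the nominal returns: 1.0240 × 1.0932 = 1.119437.
Compound inflation: 0.9990 × 1.0513 = 1.050249.
Deflate: 1.119437 / 1.050249 = 1.065878.
Total real return = 1.065878 − 1 → 659 basis points.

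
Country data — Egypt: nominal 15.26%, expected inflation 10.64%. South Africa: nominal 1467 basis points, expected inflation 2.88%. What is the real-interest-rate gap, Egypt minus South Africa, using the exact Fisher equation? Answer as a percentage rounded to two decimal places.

Egypt: (1 + 0.1526)/(1 + 0.1064) − 1 = 4.1757%
South Africa: (1 + 0.1467)/(1 + 0.0288) − 1 = 11.4600%
Differential = 4.1757% − 11.4600% = -7.2842% → -7.28%.

-7.28%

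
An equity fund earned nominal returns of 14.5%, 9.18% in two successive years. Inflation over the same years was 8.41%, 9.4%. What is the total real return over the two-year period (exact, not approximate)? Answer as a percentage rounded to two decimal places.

Nominal growth factor = 1.1450 × 1.0918 = 1.250111
Price-level growth factor = 1.0841 × 1.0940 = 1.186005
Real growth factor = 1.250111 / 1.186005 = 1.054052
Total real return = 1.054052 − 1 → 5.41%.

5.41%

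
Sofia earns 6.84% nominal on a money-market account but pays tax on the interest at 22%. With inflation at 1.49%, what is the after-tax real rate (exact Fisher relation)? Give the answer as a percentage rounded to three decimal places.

3.789%

After-tax nominal return = 6.84% × (1 − 0.22) = 5.3352%.
1 + r = 1.053352 / 1.01490 = 1.037887
After-tax real rate = 1.037887 − 1 → 3.789%.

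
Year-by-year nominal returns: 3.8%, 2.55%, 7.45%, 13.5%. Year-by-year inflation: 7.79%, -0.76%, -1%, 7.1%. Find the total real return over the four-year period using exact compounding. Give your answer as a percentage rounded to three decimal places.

14.458%

Compound the nominal returns: 1.0380 × 1.0255 × 1.0745 × 1.1350 = 1.298181.
Compound inflation: 1.0779 × 0.9924 × 0.9900 × 1.0710 = 1.134201.
Deflate: 1.298181 / 1.134201 = 1.144578.
Total real return = 1.144578 − 1 → 14.458%.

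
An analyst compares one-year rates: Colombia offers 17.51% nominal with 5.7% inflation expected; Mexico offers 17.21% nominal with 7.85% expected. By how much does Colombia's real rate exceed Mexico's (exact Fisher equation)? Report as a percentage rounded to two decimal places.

Colombia: (1 + 0.1751)/(1 + 0.0570) − 1 = 11.1731%
Mexico: (1 + 0.1721)/(1 + 0.0785) − 1 = 8.6787%
Differential = 11.1731% − 8.6787% = 2.4944% → 2.49%.

2.49%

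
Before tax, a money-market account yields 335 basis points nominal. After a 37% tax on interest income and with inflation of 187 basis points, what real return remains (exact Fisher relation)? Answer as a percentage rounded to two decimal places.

After-tax nominal return = 3.35% × (1 − 0.37) = 2.1105%.
1 + r = 1.021105 / 1.01870 = 1.002361
After-tax real rate = 1.002361 − 1 → 0.24%.

0.24%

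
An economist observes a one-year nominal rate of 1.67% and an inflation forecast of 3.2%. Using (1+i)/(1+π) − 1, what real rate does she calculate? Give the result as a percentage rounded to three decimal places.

-1.483%

By the Fisher relation, 1 + r = (1 + i)/(1 + π).
1 + r = 1.01670 / 1.03200 = 0.985174
r = 0.985174 − 1 = -1.4826%, i.e. -1.483%.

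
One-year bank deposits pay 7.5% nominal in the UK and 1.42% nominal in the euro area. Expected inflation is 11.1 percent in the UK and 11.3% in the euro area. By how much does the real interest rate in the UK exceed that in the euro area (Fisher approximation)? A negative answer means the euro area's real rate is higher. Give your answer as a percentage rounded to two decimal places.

6.28%

The UK: 7.5% − 11.1% = -3.600%
The euro area: 1.42% − 11.3% = -9.880%
Differential = 6.280% → 6.28%.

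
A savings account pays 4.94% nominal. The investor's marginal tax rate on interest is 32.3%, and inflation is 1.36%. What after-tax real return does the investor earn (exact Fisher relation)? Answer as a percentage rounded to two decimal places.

After-tax nominal return = 4.94% × (1 − 0.323) = 3.34438%.
1 + r = 1.0334438 / 1.01360 = 1.019578
After-tax real rate = 1.019578 − 1 → 1.96%.

1.96%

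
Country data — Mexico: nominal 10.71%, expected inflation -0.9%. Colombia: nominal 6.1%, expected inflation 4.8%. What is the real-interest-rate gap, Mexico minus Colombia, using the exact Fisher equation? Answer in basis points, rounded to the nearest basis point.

1047 basis points

Mexico: (1 + 0.1071)/(1 − 0.0090) − 1 = 11.71544%
Colombia: (1 + 0.0610)/(1 + 0.0480) − 1 = 1.24046%
Differential = 11.71544% − 1.24046% = 10.47498% → 1047 basis points.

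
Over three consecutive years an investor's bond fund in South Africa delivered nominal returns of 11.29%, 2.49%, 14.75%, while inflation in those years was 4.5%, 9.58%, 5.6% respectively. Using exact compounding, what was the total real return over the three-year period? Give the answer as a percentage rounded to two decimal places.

Compound the nominal returns: 1.1129 × 1.0249 × 1.1475 = 1.308851.
Compound inflation: 1.0450 × 1.0958 × 1.0560 = 1.209237.
Deflate: 1.308851 / 1.209237 = 1.082378.
Total real return = 1.082378 − 1 → 8.24%.

8.24%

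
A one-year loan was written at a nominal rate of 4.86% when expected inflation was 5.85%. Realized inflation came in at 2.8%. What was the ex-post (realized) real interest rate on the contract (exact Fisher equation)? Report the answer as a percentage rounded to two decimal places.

2.00%

Ex-post: (1 + 0.0486)/(1 + 0.0280) − 1 = 2.0039%
So the realized real rate is 2.00%.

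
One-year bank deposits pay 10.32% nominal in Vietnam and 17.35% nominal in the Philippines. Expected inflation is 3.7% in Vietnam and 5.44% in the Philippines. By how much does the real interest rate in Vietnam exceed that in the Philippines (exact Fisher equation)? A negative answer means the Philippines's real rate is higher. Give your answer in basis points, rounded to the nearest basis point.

Vietnam: (1 + 0.1032)/(1 + 0.0370) − 1 = 6.3838%
The Philippines: (1 + 0.1735)/(1 + 0.0544) − 1 = 11.2955%
Differential = 6.3838% − 11.2955% = -4.9117% → -491 basis points.

-491 basis points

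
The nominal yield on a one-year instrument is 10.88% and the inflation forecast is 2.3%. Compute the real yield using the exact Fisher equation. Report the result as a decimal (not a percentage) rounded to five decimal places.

1 + r = 1.10880 / 1.02300 = 1.083871
r = 1.083871 − 1 = 8.3871%, i.e. 0.08387.

0.08387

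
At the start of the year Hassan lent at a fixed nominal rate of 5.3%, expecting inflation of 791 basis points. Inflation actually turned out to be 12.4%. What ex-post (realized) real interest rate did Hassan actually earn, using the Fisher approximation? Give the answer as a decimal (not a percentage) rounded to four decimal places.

-0.0710

Ex-post: 5.3% − 12.4% = -7.100%
So the realized real rate is -0.0710.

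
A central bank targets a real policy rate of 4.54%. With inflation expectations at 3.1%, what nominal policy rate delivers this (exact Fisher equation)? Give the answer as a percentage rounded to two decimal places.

7.78%

(1 + i) = (1 + r)(1 + π) = 1.04540 × 1.03100 = 1.0778074
i = 1.0778074 − 1, so the required nominal rate is 7.78%.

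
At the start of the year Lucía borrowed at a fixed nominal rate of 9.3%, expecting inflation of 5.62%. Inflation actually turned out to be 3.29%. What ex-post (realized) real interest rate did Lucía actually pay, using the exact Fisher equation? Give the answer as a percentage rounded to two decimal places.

5.82%

Ex-post: (1 + 0.0930)/(1 + 0.0329) − 1 = 5.8186%
So the realized real rate is 5.82%.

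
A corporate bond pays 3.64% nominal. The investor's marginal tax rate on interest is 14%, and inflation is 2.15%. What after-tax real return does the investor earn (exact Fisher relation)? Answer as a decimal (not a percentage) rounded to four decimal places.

0.0096

After-tax nominal return = 3.64% × (1 − 0.14) = 3.1304%.
1 + r = 1.031304 / 1.02150 = 1.009598
After-tax real rate = 1.009598 − 1 → 0.0096.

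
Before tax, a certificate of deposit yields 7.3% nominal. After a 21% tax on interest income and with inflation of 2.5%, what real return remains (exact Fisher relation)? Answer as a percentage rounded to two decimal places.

After-tax nominal return = 7.3% × (1 − 0.21) = 5.7670%.
1 + r = 1.05767 / 1.02500 = 1.031873
After-tax real rate = 1.031873 − 1 → 3.19%.

3.19%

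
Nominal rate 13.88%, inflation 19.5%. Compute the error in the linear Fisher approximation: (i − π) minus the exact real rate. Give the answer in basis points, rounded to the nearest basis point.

Approximate: r ≈ 13.880% − 19.500% = -5.6200%
Exact: (1 + 0.1388)/(1 + 0.1950) − 1 = -4.7029%
Error = -5.6200% − (-4.7029%) = -0.9171% → -92 basis points.

-92 basis points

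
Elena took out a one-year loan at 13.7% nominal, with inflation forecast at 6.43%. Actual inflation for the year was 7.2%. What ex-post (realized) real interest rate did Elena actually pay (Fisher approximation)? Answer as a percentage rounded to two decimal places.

Ex-post: 13.7% − 7.2% = 6.500%
So the realized real rate is 6.50%.

6.50%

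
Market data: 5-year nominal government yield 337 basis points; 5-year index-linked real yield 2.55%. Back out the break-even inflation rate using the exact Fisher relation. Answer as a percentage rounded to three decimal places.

(1 + π) = (1 + i)/(1 + r) = 1.03370 / 1.02550 = 1.007996
Break-even inflation = 1.007996 − 1 → 0.800%.

0.800%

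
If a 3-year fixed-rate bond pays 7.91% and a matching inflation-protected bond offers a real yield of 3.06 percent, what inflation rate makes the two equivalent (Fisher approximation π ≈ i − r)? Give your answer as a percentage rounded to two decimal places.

4.85%

π ≈ i − r = 7.91% − 3.06% → 4.85%.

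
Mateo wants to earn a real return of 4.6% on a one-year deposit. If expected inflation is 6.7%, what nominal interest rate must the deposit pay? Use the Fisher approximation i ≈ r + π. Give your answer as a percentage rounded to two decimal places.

11.30%

i ≈ r + π = 4.6% + 6.7% = 11.30%.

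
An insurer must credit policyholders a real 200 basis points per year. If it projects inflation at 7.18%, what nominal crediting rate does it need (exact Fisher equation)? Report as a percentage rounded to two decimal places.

9.32%

(1 + i) = (1 + r)(1 + π) = 1.02000 × 1.07180 = 1.093236
i = 1.093236 − 1, so the required nominal rate is 9.32%.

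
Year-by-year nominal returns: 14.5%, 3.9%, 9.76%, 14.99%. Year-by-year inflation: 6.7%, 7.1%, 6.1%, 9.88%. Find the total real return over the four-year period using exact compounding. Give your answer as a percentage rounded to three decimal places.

Compound the nominal returns: 1.1450 × 1.0390 × 1.0976 × 1.1499 = 1.5014996.
Compound inflation: 1.0670 × 1.0710 × 1.0610 × 1.0988 = 1.3322567.
Deflate: 1.5014996 / 1.3322567 = 1.1270347.
Total real return = 1.1270347 − 1 → 12.703%.

12.703%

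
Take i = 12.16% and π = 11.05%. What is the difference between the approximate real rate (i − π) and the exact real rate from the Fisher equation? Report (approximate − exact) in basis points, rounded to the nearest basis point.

Approximate: r ≈ 12.160% − 11.050% = 1.1100%
Exact: (1 + 0.1216)/(1 + 0.1105) − 1 = 0.9995%
Error = 1.1100% − 0.9995% = 0.1105% → 11 basis points.

11 basis points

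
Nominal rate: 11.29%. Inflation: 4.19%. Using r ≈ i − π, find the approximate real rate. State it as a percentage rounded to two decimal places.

7.10%

r ≈ i − π = 11.29% − 4.19% = 7.10%.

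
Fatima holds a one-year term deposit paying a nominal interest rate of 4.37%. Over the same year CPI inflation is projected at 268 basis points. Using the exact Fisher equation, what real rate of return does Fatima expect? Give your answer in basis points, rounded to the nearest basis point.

1 + r = 1.04370 / 1.02680 = 1.016459
r = 1.016459 − 1 = 1.6459%, i.e. 165 basis points.

165 basis points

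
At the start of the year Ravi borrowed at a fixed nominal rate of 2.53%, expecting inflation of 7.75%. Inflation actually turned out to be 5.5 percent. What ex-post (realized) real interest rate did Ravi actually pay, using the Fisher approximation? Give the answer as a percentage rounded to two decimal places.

Ex-post: 2.53% − 5.5% = -2.970%
So the realized real rate is -2.97%.

-2.97%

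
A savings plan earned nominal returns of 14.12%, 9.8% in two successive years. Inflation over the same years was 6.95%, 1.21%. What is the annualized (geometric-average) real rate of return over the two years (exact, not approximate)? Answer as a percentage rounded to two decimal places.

Nominal growth factor = 1.1412 × 1.0980 = 1.25303760
Price-level growth factor = 1.0695 × 1.0121 = 1.08244095
Real growth factor = 1.25303760 / 1.08244095 = 1.15760365
Annualized real rate = 1.15760365^(1/2) − 1 = 7.5920% → 7.59%.

7.59%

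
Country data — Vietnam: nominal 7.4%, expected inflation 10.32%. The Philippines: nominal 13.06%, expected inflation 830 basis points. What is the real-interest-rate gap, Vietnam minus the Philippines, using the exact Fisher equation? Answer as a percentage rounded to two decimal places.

-7.04%

Vietnam: (1 + 0.0740)/(1 + 0.1032) − 1 = -2.6468%
The Philippines: (1 + 0.1306)/(1 + 0.0830) − 1 = 4.3952%
Differential = -2.6468% − 4.3952% = -7.0420% → -7.04%.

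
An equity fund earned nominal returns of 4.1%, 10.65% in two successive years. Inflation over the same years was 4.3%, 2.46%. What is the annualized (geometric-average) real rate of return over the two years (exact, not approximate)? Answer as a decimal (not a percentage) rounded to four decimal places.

0.0382

Nominal growth factor = 1.0410 × 1.1065 = 1.15186650
Price-level growth factor = 1.0430 × 1.0246 = 1.06865780
Real growth factor = 1.15186650 / 1.06865780 = 1.07786281
Annualized real rate = 1.07786281^(1/2) − 1 = 3.8202% → 0.0382.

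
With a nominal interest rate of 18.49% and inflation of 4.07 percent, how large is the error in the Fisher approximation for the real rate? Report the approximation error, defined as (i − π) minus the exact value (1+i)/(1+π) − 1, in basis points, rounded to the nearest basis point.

Approximate: r ≈ 18.490% − 4.070% = 14.4200%
Exact: (1 + 0.1849)/(1 + 0.0407) − 1 = 13.8561%
Error = 14.4200% − 13.8561% = 0.5639% → 56 basis points.

56 basis points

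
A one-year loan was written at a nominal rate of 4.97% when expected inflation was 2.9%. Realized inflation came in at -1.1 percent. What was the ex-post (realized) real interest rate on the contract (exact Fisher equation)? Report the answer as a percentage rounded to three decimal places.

6.138%

Ex-post: (1 + 0.0497)/(1 − 0.0110) − 1 = 6.13751%
So the realized real rate is 6.138%.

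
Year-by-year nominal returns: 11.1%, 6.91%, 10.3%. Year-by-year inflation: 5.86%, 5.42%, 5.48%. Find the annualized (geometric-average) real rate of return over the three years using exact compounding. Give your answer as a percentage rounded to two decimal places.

Compound the nominal returns: 1.1110 × 1.0691 × 1.1030 = 1.31011042.
Compound inflation: 1.0586 × 1.0542 × 1.0548 = 1.17713161.
Deflate: 1.31011042 / 1.17713161 = 1.11296851.
Annualized real rate = 1.11296851^(1/3) − 1 = 3.6321% → 3.63%.

3.63%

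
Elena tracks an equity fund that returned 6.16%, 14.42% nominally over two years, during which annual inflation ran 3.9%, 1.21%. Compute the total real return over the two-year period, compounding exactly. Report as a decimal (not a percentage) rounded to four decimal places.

0.1551

Nominal growth factor = 1.0616 × 1.1442 = 1.214683
Price-level growth factor = 1.0390 × 1.0121 = 1.051572
Real growth factor = 1.214683 / 1.051572 = 1.155111
Total real return = 1.155111 − 1 → 0.1551.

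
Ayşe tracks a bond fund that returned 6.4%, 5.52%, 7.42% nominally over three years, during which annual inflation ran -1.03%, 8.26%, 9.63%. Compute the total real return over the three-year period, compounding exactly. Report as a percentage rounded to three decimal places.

2.674%

Compound the nominal returns: 1.0640 × 1.0552 × 1.0742 = 1.206040.
Compound inflation: 0.9897 × 1.0826 × 1.0963 = 1.174630.
Deflate: 1.206040 / 1.174630 = 1.026740.
Total real return = 1.026740 − 1 → 2.674%.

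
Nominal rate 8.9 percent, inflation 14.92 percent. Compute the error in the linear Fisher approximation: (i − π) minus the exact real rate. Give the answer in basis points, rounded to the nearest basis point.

-78 basis points

Approximate: r ≈ 8.900% − 14.920% = -6.0200%
Exact: (1 + 0.0890)/(1 + 0.1492) − 1 = -5.2384%
Error = -6.0200% − (-5.2384%) = -0.7816% → -78 basis points.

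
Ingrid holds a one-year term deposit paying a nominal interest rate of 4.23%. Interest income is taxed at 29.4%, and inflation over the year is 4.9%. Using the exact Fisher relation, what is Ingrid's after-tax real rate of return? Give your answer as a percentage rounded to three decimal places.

After-tax nominal return = 4.23% × (1 − 0.294) = 2.98638%.
1 + r = 1.0298638 / 1.04900 = 0.981758
After-tax real rate = 0.981758 − 1 → -1.824%.

-1.824%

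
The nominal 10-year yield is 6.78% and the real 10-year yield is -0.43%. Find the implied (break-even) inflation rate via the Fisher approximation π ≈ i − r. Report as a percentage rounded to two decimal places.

π ≈ i − r = 6.78% − (-0.43%) → 7.21%.

7.21%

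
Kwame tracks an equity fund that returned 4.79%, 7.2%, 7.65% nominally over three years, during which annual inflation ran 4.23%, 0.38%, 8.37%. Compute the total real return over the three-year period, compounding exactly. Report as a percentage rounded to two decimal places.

6.65%

Compound the nominal returns: 1.0479 × 1.0720 × 1.0765 = 1.209285.
Compound inflation: 1.0423 × 1.0038 × 1.0837 = 1.133833.
Deflate: 1.209285 / 1.133833 = 1.066546.
Total real return = 1.066546 − 1 → 6.65%.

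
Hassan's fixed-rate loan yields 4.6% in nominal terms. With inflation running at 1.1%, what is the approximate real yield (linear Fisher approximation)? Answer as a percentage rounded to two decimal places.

r ≈ i − π = 4.6% − 1.1% = 3.50%.

3.50%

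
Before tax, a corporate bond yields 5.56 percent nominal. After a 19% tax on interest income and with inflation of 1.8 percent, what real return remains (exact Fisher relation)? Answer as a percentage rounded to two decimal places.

After-tax nominal return = 5.56% × (1 − 0.19) = 4.5036%.
1 + r = 1.045036 / 1.01800 = 1.026558
After-tax real rate = 1.026558 − 1 → 2.66%.

2.66%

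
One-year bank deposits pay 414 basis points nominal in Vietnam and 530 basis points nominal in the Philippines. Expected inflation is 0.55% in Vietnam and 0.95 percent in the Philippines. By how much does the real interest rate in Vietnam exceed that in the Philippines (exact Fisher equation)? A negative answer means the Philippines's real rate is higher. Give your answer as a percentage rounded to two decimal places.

-0.74%

Vietnam: (1 + 0.0414)/(1 + 0.0055) − 1 = 3.5704%
The Philippines: (1 + 0.0530)/(1 + 0.0095) − 1 = 4.3091%
Differential = 3.5704% − 4.3091% = -0.7387% → -0.74%.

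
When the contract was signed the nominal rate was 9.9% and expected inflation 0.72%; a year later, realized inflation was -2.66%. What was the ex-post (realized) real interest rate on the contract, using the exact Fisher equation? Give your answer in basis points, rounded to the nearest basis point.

1290 basis points

Ex-post: (1 + 0.0990)/(1 − 0.0266) − 1 = 12.9032%
So the realized real rate is 1290 basis points.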